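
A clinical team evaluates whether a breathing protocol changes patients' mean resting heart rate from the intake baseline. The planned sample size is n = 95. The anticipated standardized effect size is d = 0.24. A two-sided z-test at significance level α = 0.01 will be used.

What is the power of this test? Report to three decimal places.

Noncentrality parameter: δ = d·√n = 0.24 × √95 = 2.3392
Critical value for a two-sided test at α = 0.01: z_{α/2} = 2.576.
Power = Φ(δ − 2.576) + Φ(−δ − 2.576) = Φ(-0.237) + Φ(-4.915) = 0.4065 + 0.0000 = 0.4065.

Power ≈ 0.406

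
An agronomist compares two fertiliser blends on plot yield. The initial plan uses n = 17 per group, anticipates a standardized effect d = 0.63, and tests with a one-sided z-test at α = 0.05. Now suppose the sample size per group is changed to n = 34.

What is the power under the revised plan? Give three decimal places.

With n = 34 per group: δ = d·√(n/2) = 0.63 × √(34/2) = 2.5976. Critical value z_{0.05} = 1.645.
Revised power = Φ(δ − 1.645) = Φ(0.953) = 0.8296.

Power ≈ 0.830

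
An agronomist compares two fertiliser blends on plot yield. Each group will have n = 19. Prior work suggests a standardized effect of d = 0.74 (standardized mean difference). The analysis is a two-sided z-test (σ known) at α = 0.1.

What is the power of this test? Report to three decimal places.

Noncentrality parameter: δ = d·√(n/2) = 0.74 × √(19/2) = 2.2808
Two-sided α = 0.1 → critical value z_{0.05} = 1.645.
Power = Φ(δ − 1.645) + Φ(−δ − 1.645) = Φ(0.636) + Φ(-3.926) = 0.7376 + 0.0000 = 0.7376.

Power ≈ 0.738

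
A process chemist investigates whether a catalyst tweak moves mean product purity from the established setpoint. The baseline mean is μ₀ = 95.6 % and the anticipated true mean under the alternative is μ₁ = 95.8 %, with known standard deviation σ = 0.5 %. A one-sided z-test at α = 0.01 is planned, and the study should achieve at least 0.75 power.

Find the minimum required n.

Standardized effect: d = |μ₁ − μ₀| / σ = |95.8 − 95.6| / 0.5 = 0.4000
For power 0.75 need Φ(δ − z_{0.01}) = 0.75, so δ = z_{0.01} + z_{0.25} = 2.326 + 0.674 = 3.001.
δ = d·√n ⇒ n = (δ/d)² = (3.001 / 0.4000)² = 56.28.
Round up to the next whole unit.

n = 57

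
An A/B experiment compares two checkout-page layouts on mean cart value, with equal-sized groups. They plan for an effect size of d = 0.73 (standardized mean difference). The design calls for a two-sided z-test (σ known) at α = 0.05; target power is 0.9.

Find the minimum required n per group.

n = 40 per group

Set Φ(δ − 1.960) = 0.9; then δ − 1.960 = Φ⁻¹(0.9) = 1.282, giving δ = 3.242.
(Ignoring the negligible lower-tail rejection probability gives the usual closed-form inversion.)
δ = d·√(n/2) ⇒ n = 2(δ/d)² = 2 × (3.242 / 0.73)² = 39.43.
Rounding up, n = 40 per group.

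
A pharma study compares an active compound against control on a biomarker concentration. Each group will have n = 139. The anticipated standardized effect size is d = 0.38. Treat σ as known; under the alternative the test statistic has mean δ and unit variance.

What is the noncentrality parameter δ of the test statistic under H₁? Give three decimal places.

δ = d·√(n/2) = 0.38 × √(139/2) = 3.1679

δ ≈ 3.168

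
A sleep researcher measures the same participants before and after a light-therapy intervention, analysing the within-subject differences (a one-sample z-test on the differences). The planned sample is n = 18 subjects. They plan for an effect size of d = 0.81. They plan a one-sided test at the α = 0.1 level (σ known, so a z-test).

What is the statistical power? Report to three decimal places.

Power ≈ 0.984

Noncentrality parameter: δ = d·√n = 0.81 × √18 = 3.4365
One-sided α = 0.1 → critical value z_{0.1} = 1.282.
Power = P(Z > 1.282 − δ) = Φ(2.155) = 0.9844.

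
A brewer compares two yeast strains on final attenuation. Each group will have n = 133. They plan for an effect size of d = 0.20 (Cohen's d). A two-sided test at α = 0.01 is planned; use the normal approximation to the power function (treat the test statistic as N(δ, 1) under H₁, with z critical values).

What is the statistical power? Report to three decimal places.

Power ≈ 0.172

Noncentrality parameter: δ = d·√(n/2) = 0.20 × √(133/2) = 1.6310
Two-sided α = 0.01 → critical value z_{0.005} = 2.576.
Power = Φ(δ − 2.576) + Φ(−δ − 2.576) = Φ(-0.945) + Φ(-4.207) = 0.1724 + 0.0000 = 0.1724.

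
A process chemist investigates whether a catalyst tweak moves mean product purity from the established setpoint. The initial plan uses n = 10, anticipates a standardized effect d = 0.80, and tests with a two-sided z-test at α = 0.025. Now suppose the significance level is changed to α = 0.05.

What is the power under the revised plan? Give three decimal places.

δ = d·√n = 0.80 × √10 = 2.5298 (unchanged). New critical value: z_{0.025} = 1.960.
Revised power = Φ(δ − 1.960) + Φ(−δ − 1.960) = Φ(0.570) + Φ(-4.490) = 0.7156 + 0.0000 = 0.7156.

Power ≈ 0.716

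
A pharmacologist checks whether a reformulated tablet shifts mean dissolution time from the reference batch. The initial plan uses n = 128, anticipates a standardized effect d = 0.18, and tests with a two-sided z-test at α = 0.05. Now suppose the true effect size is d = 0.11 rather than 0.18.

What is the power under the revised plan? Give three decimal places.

Power ≈ 0.238

With d = 0.11: δ = d·√n = 0.11 × √128 = 1.2445. Critical value z_{0.025} = 1.960.
Revised power = Φ(δ − 1.960) + Φ(−δ − 1.960) = Φ(-0.715) + Φ(-3.204) = 0.2372 + 0.0007 = 0.2378.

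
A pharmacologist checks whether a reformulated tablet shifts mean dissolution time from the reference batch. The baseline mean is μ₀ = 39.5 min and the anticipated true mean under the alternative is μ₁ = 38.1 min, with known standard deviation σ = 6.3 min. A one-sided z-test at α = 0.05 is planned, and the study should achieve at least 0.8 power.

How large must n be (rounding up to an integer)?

Standardized effect: d = |μ₁ − μ₀| / σ = |38.1 − 39.5| / 6.3 = 0.2222
For power 0.8 need Φ(δ − z_{0.05}) = 0.8, so δ = z_{0.05} + z_{0.20} = 1.645 + 0.842 = 2.486.
δ = d·√n ⇒ n = (δ/d)² = (2.486 / 0.2222)² = 125.20.
Round up to the next whole unit.

n = 126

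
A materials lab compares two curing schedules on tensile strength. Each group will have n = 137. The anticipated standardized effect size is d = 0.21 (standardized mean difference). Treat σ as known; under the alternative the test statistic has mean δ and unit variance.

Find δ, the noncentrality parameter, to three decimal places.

δ = d·√(n/2) = 0.21 × √(137/2) = 1.7381

δ ≈ 1.738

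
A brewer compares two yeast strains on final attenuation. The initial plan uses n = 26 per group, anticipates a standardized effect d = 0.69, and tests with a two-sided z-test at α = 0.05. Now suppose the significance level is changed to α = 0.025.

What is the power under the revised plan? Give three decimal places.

δ = d·√(n/2) = 0.69 × √(26/2) = 2.4878 (unchanged). New critical value: z_{0.0125} = 2.241.
Revised power = Φ(δ − 2.241) + Φ(−δ − 2.241) = Φ(0.246) + Φ(-4.729) = 0.5973 + 0.0000 = 0.5973.

Power ≈ 0.597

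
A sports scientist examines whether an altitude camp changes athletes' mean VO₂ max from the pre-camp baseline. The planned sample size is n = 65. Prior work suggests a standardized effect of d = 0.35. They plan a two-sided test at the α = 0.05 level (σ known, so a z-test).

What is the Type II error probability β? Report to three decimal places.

β ≈ 0.194

Noncentrality parameter: δ = d·√n = 0.35 × √65 = 2.8218
Critical value for a two-sided test at α = 0.05: z_{α/2} = 1.960.
Power = Φ(δ − 1.960) + Φ(−δ − 1.960) = Φ(0.862) + Φ(-4.782) = 0.8056 + 0.0000 = 0.8056.
Type II error: β = 1 − power = 1 − 0.8056 = 0.1944.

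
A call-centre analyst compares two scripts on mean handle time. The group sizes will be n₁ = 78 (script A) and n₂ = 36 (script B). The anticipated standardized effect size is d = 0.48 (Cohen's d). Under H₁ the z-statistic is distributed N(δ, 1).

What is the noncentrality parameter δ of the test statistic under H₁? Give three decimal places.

δ ≈ 2.382

The noncentrality parameter scales effect size by the design's sample-size factor: δ = d / √(1/n₁ + 1/n₂) = 0.48 / √(1/78 + 1/36) = 2.3823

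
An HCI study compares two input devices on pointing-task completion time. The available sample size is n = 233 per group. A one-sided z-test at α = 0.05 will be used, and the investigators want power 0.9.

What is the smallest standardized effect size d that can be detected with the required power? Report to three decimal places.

d ≈ 0.271

Need Φ(δ − 1.645) = 0.9, so δ = 1.645 + 1.282 = 2.926.
δ = d·√(n/2) ⇒ d = δ/√(n/2) = 2.926/√(233/2) = 0.2711.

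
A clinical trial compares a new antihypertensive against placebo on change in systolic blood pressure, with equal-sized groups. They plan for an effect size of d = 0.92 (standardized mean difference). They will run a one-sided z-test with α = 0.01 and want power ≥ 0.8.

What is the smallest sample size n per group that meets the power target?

n = 24 per group

For power 0.8 need Φ(δ − z_{0.01}) = 0.8, so δ = z_{0.01} + z_{0.20} = 2.326 + 0.842 = 3.168.
δ = d·√(n/2) ⇒ n = 2(δ/d)² = 2 × (3.168 / 0.92)² = 23.71.
Round up to the next whole unit.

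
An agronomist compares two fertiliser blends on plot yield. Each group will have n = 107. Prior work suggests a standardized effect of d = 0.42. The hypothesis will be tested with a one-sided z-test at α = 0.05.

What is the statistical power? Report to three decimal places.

Power ≈ 0.923

Noncentrality parameter: δ = d·√(n/2) = 0.42 × √(107/2) = 3.0720
One-sided α = 0.05 → critical value z_{0.05} = 1.645.
Power = Φ(δ − 1.645) = Φ(1.427) = 0.9232.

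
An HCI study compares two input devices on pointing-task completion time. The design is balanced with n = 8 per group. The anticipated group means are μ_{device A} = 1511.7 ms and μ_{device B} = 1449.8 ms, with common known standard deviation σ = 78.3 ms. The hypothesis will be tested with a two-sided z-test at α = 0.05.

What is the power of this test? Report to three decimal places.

Power ≈ 0.353

Standardized effect: d = |μ_{device A} − μ_{device B}| / σ = |1511.7 − 1449.8| / 78.3 = 0.7905
Noncentrality parameter: δ = d·√(n/2) = 0.7905 × √(8/2) = 1.5811
Two-sided α = 0.05 → critical value z_{0.025} = 1.960.
Power = Φ(δ − 1.960) + Φ(−δ − 1.960) = Φ(-0.379) + Φ(-3.541) = 0.3524 + 0.0002 = 0.3526.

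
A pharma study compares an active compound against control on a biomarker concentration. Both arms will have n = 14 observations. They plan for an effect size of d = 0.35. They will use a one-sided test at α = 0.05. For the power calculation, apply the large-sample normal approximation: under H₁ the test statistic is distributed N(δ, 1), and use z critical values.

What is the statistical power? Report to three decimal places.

Noncentrality parameter: δ = d·√(n/2) = 0.35 × √(14/2) = 0.9260
Critical value for a one-sided test at α = 0.05: z_α = 1.645.
Power = P(Z > 1.645 − δ) = Φ(-0.719) = 0.2361.

Power ≈ 0.236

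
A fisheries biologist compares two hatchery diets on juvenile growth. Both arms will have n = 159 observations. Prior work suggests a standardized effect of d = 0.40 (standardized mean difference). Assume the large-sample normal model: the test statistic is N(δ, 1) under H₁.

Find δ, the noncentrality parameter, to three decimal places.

The noncentrality parameter scales effect size by the design's sample-size factor: δ = d·√(n/2) = 0.40 × √(159/2) = 3.5665

δ ≈ 3.567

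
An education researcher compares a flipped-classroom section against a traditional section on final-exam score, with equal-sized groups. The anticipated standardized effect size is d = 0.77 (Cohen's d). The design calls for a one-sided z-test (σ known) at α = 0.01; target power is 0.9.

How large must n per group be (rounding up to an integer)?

n = 44 per group

For power 0.9 need Φ(δ − z_{0.01}) = 0.9, so δ = z_{0.01} + z_{0.10} = 2.326 + 1.282 = 3.608.
δ = d·√(n/2) ⇒ n = 2(δ/d)² = 2 × (3.608 / 0.77)² = 43.91.
Rounding up, n = 44 per group.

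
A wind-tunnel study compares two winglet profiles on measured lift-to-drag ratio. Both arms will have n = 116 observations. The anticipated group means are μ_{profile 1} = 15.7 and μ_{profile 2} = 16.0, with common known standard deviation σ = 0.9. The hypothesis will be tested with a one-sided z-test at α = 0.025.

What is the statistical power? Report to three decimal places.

Power ≈ 0.719

Standardized effect: d = |μ_{profile 1} − μ_{profile 2}| / σ = |15.7 − 16.0| / 0.9 = 0.3333
Noncentrality parameter: δ = d·√(n/2) = 0.3333 × √(116/2) = 2.5386
One-sided α = 0.025 → critical value z_{0.025} = 1.960.
Power = P(Z > 1.960 − δ) = Φ(0.579) = 0.7186.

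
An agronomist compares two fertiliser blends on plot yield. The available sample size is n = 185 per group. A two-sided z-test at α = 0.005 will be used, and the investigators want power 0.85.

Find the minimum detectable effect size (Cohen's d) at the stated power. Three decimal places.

d ≈ 0.400

Required noncentrality: δ = z_{0.0025} + z_{0.15} = 2.807 + 1.036 = 3.843.
(Lower-tail contribution to power is negligible for δ > 0.)
δ = d·√(n/2) ⇒ d = δ/√(n/2) = 3.843/√(185/2) = 0.3996.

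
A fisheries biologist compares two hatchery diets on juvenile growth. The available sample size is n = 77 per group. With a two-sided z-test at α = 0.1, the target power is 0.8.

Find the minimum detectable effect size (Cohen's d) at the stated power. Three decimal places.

Need Φ(δ − 1.645) = 0.8, so δ = 1.645 + 0.842 = 2.486.
(Lower-tail contribution to power is negligible for δ > 0.)
δ = d·√(n/2) ⇒ d = δ/√(n/2) = 2.486/√(77/2) = 0.4007.

d ≈ 0.401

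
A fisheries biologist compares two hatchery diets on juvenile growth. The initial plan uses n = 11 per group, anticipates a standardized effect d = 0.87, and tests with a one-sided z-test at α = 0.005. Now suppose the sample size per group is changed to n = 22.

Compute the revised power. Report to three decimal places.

With n = 22 per group: δ = d·√(n/2) = 0.87 × √(22/2) = 2.8855. Critical value z_{0.005} = 2.576.
Revised power = Φ(δ − 2.576) = Φ(0.310) = 0.6216.

Power ≈ 0.622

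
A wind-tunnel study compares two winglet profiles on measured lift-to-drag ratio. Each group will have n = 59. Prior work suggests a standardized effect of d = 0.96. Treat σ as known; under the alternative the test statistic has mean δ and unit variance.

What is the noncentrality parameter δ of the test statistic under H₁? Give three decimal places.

The noncentrality parameter scales effect size by the design's sample-size factor: δ = d·√(n/2) = 0.96 × √(59/2) = 5.2141

δ ≈ 5.214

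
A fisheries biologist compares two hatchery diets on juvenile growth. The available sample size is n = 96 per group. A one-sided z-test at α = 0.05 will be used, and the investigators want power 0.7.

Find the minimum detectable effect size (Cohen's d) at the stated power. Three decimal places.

Need Φ(δ − 1.645) = 0.7, so δ = 1.645 + 0.524 = 2.169.
δ = d·√(n/2) ⇒ d = δ/√(n/2) = 2.169/√(96/2) = 0.3131.

d ≈ 0.313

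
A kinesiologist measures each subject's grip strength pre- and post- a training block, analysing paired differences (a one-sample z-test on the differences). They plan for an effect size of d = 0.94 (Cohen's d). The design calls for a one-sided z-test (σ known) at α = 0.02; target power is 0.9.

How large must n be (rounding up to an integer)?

Set Φ(δ − 2.054) = 0.9; then δ − 2.054 = Φ⁻¹(0.9) = 1.282, giving δ = 3.335.
δ = d·√n ⇒ n = (δ/d)² = (3.335 / 0.94)² = 12.59.
Rounding up, n = 13.

n = 13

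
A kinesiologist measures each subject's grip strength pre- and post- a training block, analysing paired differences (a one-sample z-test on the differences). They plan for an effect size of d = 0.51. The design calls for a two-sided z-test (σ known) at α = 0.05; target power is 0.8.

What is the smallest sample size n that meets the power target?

n = 31

For power 0.8 need Φ(δ − z_{0.025}) = 0.8, so δ = z_{0.025} + z_{0.20} = 1.960 + 0.842 = 2.802.
(Ignoring the negligible lower-tail rejection probability gives the usual closed-form inversion.)
δ = d·√n ⇒ n = (δ/d)² = (2.802 / 0.51)² = 30.18.
Rounding up, n = 31.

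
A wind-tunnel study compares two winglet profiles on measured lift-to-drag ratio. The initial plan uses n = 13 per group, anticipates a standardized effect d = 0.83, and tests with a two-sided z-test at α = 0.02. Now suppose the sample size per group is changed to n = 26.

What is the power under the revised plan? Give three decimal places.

With n = 26 per group: δ = d·√(n/2) = 0.83 × √(26/2) = 2.9926. Critical value z_{0.01} = 2.326.
Revised power = Φ(δ − 2.326) + Φ(−δ − 2.326) = Φ(0.666) + Φ(-5.319) = 0.7474 + 0.0000 = 0.7474.

Power ≈ 0.747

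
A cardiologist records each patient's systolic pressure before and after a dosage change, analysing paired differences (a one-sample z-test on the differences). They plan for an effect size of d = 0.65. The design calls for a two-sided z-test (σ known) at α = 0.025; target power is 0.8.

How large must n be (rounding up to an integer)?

n = 23

For power 0.8 need Φ(δ − z_{0.0125}) = 0.8, so δ = z_{0.0125} + z_{0.20} = 2.241 + 0.842 = 3.083.
(The Φ(−δ − z_{α/2}) term is vanishingly small for δ > 0 and is dropped in the standard sample-size formula.)
δ = d·√n ⇒ n = (δ/d)² = (3.083 / 0.65)² = 22.50.
Round up to the next whole unit.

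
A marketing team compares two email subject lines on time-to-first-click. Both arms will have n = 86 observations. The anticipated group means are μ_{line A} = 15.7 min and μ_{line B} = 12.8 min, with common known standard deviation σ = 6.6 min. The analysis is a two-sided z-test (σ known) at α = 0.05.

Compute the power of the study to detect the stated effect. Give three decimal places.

Standardized effect: d = |μ_{line A} − μ_{line B}| / σ = |15.7 − 12.8| / 6.6 = 0.4394
Noncentrality parameter: δ = d·√(n/2) = 0.4394 × √(86/2) = 2.8813
Critical value for a two-sided test at α = 0.05: z_{α/2} = 1.960.
Power = Φ(δ − 1.960) + Φ(−δ − 1.960) = Φ(0.921) + Φ(-4.841) = 0.8216 + 0.0000 = 0.8216.

Power ≈ 0.822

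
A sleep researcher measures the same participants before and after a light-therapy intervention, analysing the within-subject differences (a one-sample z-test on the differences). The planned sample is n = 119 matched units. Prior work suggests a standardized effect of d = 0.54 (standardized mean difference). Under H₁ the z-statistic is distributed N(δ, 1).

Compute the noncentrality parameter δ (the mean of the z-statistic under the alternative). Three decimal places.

δ = d·√n = 0.54 × √119 = 5.8907

δ ≈ 5.891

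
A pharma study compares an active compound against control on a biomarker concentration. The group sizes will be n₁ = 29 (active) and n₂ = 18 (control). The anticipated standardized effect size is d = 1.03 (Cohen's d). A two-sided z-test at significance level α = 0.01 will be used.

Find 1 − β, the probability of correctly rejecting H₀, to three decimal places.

Noncentrality parameter: δ = d / √(1/n₁ + 1/n₂) = 1.03 / √(1/29 + 1/18) = 3.4326
Two-sided α = 0.01 → critical value z_{0.005} = 2.576.
Power = Φ(δ − 2.576) + Φ(−δ − 2.576) = Φ(0.857) + Φ(-6.008) = 0.8042 + 0.0000 = 0.8042.

Power ≈ 0.804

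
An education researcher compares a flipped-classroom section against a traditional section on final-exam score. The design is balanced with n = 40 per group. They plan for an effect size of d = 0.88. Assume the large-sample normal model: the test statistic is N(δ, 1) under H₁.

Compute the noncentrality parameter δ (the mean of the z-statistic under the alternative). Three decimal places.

δ = d·√(n/2) = 0.88 × √(40/2) = 3.9355

δ ≈ 3.935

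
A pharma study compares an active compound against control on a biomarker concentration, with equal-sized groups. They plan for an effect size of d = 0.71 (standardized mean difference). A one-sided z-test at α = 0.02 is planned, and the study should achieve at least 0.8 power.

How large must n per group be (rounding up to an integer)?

n = 34 per group

Set Φ(δ − 2.054) = 0.8; then δ − 2.054 = Φ⁻¹(0.8) = 0.842, giving δ = 2.895.
δ = d·√(n/2) ⇒ n = 2(δ/d)² = 2 × (2.895 / 0.71)² = 33.26.
Round up to the next whole unit.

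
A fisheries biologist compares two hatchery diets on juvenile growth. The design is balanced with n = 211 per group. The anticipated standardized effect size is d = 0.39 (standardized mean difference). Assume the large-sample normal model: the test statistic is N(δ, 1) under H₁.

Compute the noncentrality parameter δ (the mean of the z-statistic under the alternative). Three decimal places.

δ ≈ 4.006

δ = d·√(n/2) = 0.39 × √(211/2) = 4.0058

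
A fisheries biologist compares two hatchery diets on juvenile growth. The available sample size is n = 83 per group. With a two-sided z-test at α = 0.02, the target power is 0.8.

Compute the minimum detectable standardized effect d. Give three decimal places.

d ≈ 0.492

Need Φ(δ − 2.326) = 0.8, so δ = 2.326 + 0.842 = 3.168.
(Lower-tail contribution to power is negligible for δ > 0.)
δ = d·√(n/2) ⇒ d = δ/√(n/2) = 3.168/√(83/2) = 0.4918.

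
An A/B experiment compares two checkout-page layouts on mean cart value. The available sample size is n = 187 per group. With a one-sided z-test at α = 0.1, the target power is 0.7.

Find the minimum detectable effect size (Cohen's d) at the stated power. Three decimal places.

Required noncentrality: δ = z_{0.1} + z_{0.30} = 1.282 + 0.524 = 1.806.
δ = d·√(n/2) ⇒ d = δ/√(n/2) = 1.806/√(187/2) = 0.1868.

d ≈ 0.187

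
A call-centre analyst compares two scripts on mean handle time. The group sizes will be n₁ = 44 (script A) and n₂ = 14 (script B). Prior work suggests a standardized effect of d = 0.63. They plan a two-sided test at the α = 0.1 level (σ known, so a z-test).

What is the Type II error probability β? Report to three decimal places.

β ≈ 0.341

Noncentrality parameter: δ = d / √(1/n₁ + 1/n₂) = 0.63 / √(1/44 + 1/14) = 2.0531
Two-sided α = 0.1 → critical value z_{0.05} = 1.645.
Power = Φ(δ − 1.645) + Φ(−δ − 1.645) = Φ(0.408) + Φ(-3.698) = 0.6585 + 0.0001 = 0.6586.
Type II error: β = 1 − power = 1 − 0.6586 = 0.3414.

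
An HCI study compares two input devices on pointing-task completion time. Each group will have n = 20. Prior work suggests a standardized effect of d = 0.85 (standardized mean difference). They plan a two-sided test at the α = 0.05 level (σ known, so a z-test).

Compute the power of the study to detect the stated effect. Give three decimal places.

Power ≈ 0.767

Noncentrality parameter: δ = d·√(n/2) = 0.85 × √(20/2) = 2.6879
Critical value for a two-sided test at α = 0.05: z_{α/2} = 1.960.
Power = Φ(δ − 1.960) + Φ(−δ − 1.960) = Φ(0.728) + Φ(-4.648) = 0.7667 + 0.0000 = 0.7667.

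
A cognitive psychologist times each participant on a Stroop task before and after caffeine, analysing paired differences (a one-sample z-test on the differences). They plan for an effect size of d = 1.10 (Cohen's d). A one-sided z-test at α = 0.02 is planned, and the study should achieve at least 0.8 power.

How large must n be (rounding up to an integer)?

n = 7

For power 0.8 need Φ(δ − z_{0.02}) = 0.8, so δ = z_{0.02} + z_{0.20} = 2.054 + 0.842 = 2.895.
δ = d·√n ⇒ n = (δ/d)² = (2.895 / 1.10)² = 6.93.
Round up to the next whole unit.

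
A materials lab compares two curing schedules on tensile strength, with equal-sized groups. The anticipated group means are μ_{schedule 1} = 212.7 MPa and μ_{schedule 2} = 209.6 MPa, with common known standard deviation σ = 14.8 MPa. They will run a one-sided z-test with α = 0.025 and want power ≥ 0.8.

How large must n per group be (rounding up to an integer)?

Standardized effect: d = |μ_{schedule 1} − μ_{schedule 2}| / σ = |212.7 − 209.6| / 14.8 = 0.2095
Set Φ(δ − 1.960) = 0.8; then δ − 1.960 = Φ⁻¹(0.8) = 0.842, giving δ = 2.802.
δ = d·√(n/2) ⇒ n = 2(δ/d)² = 2 × (2.802 / 0.2095)² = 357.80.
Round up to the next whole unit.

n = 358 per group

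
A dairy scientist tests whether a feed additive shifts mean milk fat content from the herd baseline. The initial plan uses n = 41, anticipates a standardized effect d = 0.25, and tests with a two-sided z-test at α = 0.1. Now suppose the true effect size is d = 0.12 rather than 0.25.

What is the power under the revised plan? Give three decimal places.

With d = 0.12: δ = d·√n = 0.12 × √41 = 0.7684. Critical value z_{0.05} = 1.645.
Revised power = Φ(δ − 1.645) + Φ(−δ − 1.645) = Φ(-0.876) + Φ(-2.413) = 0.1904 + 0.0079 = 0.1983.

Power ≈ 0.198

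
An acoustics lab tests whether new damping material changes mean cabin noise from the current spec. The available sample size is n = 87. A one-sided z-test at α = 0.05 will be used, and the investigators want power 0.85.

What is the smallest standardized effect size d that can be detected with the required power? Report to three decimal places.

d ≈ 0.287

Need Φ(δ − 1.645) = 0.85, so δ = 1.645 + 1.036 = 2.681.
δ = d·√n ⇒ d = δ/√n = 2.681/√87 = 0.2875.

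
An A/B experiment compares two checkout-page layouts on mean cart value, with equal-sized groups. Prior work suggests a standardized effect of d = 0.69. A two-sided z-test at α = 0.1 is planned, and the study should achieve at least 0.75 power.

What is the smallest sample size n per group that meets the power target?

n = 23 per group

Set Φ(δ − 1.645) = 0.75; then δ − 1.645 = Φ⁻¹(0.75) = 0.674, giving δ = 2.319.
(Ignoring the negligible lower-tail rejection probability gives the usual closed-form inversion.)
δ = d·√(n/2) ⇒ n = 2(δ/d)² = 2 × (2.319 / 0.69)² = 22.60.
Rounding up, n = 23 per group.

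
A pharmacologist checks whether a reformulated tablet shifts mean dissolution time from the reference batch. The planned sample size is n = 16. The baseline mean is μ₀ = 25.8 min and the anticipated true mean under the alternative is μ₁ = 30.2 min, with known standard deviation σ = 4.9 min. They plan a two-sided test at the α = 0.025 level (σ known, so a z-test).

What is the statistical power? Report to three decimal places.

Standardized effect: d = |μ₁ − μ₀| / σ = |30.2 − 25.8| / 4.9 = 0.8980
Noncentrality parameter: δ = d·√n = 0.8980 × √16 = 3.5918
Two-sided α = 0.025 → critical value z_{0.0125} = 2.241.
Power = Φ(δ − 2.241) + Φ(−δ − 2.241) = Φ(1.350) + Φ(-5.833) = 0.9116 + 0.0000 = 0.9116.

Power ≈ 0.912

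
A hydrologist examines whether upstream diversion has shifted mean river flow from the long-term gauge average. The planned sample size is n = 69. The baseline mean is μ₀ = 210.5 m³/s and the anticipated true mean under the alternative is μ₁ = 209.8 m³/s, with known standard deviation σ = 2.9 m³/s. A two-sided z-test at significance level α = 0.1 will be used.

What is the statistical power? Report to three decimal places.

Standardized effect: d = |μ₁ − μ₀| / σ = |209.8 − 210.5| / 2.9 = 0.2414
Noncentrality parameter: δ = d·√n = 0.2414 × √69 = 2.0050
Critical value for a two-sided test at α = 0.1: z_{α/2} = 1.645.
Power = Φ(δ − 1.645) + Φ(−δ − 1.645) = Φ(0.360) + Φ(-3.650) = 0.6406 + 0.0001 = 0.6408.

Power ≈ 0.641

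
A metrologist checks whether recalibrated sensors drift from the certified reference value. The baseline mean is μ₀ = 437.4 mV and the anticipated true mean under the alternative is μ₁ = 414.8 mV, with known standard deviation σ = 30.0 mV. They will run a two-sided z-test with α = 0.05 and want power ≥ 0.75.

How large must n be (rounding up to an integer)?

n = 13

Standardized effect: d = |μ₁ − μ₀| / σ = |414.8 − 437.4| / 30.0 = 0.7533
For power 0.75 need Φ(δ − z_{0.025}) = 0.75, so δ = z_{0.025} + z_{0.25} = 1.960 + 0.674 = 2.634.
(Ignoring the negligible lower-tail rejection probability gives the usual closed-form inversion.)
δ = d·√n ⇒ n = (δ/d)² = (2.634 / 0.7533)² = 12.23.
Round up to the next whole unit.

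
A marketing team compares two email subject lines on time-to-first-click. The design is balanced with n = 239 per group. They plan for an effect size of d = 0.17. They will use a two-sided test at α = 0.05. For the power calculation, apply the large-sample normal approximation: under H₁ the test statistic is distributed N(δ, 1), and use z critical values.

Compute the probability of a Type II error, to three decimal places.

Noncentrality parameter: δ = d·√(n/2) = 0.17 × √(239/2) = 1.8584
Two-sided α = 0.05 → critical value z_{0.025} = 1.960.
Power = Φ(δ − 1.960) + Φ(−δ − 1.960) = Φ(-0.102) + Φ(-3.818) = 0.4595 + 0.0001 = 0.4596.
Type II error: β = 1 − power = 1 − 0.4596 = 0.5404.

β ≈ 0.540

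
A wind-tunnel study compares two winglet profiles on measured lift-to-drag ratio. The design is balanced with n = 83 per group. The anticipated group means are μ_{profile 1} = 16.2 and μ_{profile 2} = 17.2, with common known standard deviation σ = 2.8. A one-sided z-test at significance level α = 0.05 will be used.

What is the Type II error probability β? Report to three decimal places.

β ≈ 0.256

Standardized effect: d = |μ_{profile 1} − μ_{profile 2}| / σ = |16.2 − 17.2| / 2.8 = 0.3571
Noncentrality parameter: δ = d·√(n/2) = 0.3571 × √(83/2) = 2.3007
Critical value for a one-sided test at α = 0.05: z_α = 1.645.
Power = P(Z > 1.645 − δ) = Φ(0.656) = 0.7440.
Type II error: β = 1 − power = 1 − 0.7440 = 0.2560.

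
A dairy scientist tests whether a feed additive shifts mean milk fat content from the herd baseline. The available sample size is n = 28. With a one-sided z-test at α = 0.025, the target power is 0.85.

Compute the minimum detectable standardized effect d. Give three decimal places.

d ≈ 0.566

Required noncentrality: δ = z_{0.025} + z_{0.15} = 1.960 + 1.036 = 2.996.
δ = d·√n ⇒ d = δ/√n = 2.996/√28 = 0.5663.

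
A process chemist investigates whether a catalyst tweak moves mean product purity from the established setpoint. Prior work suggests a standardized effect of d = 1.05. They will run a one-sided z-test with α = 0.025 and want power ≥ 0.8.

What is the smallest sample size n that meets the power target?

For power 0.8 need Φ(δ − z_{0.025}) = 0.8, so δ = z_{0.025} + z_{0.20} = 1.960 + 0.842 = 2.802.
δ = d·√n ⇒ n = (δ/d)² = (2.802 / 1.05)² = 7.12.
Rounding up, n = 8.

n = 8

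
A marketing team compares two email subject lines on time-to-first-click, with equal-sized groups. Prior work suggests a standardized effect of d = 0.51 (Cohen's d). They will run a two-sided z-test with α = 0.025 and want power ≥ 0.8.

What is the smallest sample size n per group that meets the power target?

n = 74 per group

Set Φ(δ − 2.241) = 0.8; then δ − 2.241 = Φ⁻¹(0.8) = 0.842, giving δ = 3.083.
(Ignoring the negligible lower-tail rejection probability gives the usual closed-form inversion.)
δ = d·√(n/2) ⇒ n = 2(δ/d)² = 2 × (3.083 / 0.51)² = 73.09.
Rounding up, n = 74 per group.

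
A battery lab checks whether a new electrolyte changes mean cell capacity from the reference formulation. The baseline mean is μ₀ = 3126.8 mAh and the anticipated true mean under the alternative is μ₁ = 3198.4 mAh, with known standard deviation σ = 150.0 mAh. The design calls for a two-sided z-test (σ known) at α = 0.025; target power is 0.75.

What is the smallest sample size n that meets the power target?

n = 38

Standardized effect: d = |μ₁ − μ₀| / σ = |3198.4 − 3126.8| / 150.0 = 0.4773
Set Φ(δ − 2.241) = 0.75; then δ − 2.241 = Φ⁻¹(0.75) = 0.674, giving δ = 2.916.
(Ignoring the negligible lower-tail rejection probability gives the usual closed-form inversion.)
δ = d·√n ⇒ n = (δ/d)² = (2.916 / 0.4773)² = 37.32.
Rounding up, n = 38.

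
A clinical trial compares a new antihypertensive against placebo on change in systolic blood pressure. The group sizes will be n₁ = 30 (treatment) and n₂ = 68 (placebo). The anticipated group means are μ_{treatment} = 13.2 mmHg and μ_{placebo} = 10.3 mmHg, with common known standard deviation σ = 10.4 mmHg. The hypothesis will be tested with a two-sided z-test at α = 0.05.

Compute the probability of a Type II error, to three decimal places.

Standardized effect: d = |μ_{treatment} − μ_{placebo}| / σ = |13.2 − 10.3| / 10.4 = 0.2788
Noncentrality parameter: δ = d / √(1/n₁ + 1/n₂) = 0.2788 / √(1/30 + 1/68) = 1.2722
Critical value for a two-sided test at α = 0.05: z_{α/2} = 1.960.
Power = Φ(δ − 1.960) + Φ(−δ − 1.960) = Φ(-0.688) + Φ(-3.232) = 0.2458 + 0.0006 = 0.2464.
Type II error: β = 1 − power = 1 − 0.2464 = 0.7536.

β ≈ 0.754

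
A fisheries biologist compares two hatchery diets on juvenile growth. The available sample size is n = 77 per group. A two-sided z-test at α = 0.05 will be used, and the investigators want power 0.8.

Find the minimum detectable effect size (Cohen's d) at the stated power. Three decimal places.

d ≈ 0.452

Required noncentrality: δ = z_{0.025} + z_{0.20} = 1.960 + 0.842 = 2.802.
(Lower-tail contribution to power is negligible for δ > 0.)
δ = d·√(n/2) ⇒ d = δ/√(n/2) = 2.802/√(77/2) = 0.4515.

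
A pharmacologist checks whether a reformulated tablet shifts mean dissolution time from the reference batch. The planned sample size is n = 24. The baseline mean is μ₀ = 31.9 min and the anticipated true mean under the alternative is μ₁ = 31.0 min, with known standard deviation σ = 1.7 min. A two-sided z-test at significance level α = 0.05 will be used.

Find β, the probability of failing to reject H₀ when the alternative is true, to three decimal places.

β ≈ 0.263

Standardized effect: d = |μ₁ − μ₀| / σ = |31.0 − 31.9| / 1.7 = 0.5294
Noncentrality parameter: δ = d·√n = 0.5294 × √24 = 2.5936
Two-sided α = 0.05 → critical value z_{0.025} = 1.960.
Power = Φ(δ − 1.960) + Φ(−δ − 1.960) = Φ(0.634) + Φ(-4.554) = 0.7368 + 0.0000 = 0.7368.
Type II error: β = 1 − power = 1 − 0.7368 = 0.2632.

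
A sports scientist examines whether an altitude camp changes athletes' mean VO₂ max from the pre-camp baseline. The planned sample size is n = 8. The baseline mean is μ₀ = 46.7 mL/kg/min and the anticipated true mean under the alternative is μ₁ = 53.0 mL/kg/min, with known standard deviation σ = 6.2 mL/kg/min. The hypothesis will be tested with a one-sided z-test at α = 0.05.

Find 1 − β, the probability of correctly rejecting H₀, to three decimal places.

Standardized effect: d = |μ₁ − μ₀| / σ = |53.0 − 46.7| / 6.2 = 1.0161
Noncentrality parameter: δ = d·√n = 1.0161 × √8 = 2.8740
One-sided α = 0.05 → critical value z_{0.05} = 1.645.
Power = P(Z > 1.645 − δ) = Φ(1.229) = 0.8905.

Power ≈ 0.891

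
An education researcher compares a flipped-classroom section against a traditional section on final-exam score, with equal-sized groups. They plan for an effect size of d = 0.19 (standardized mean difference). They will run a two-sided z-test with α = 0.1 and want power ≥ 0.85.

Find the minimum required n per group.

For power 0.85 need Φ(δ − z_{0.05}) = 0.85, so δ = z_{0.05} + z_{0.15} = 1.645 + 1.036 = 2.681.
(The Φ(−δ − z_{α/2}) term is vanishingly small for δ > 0 and is dropped in the standard sample-size formula.)
δ = d·√(n/2) ⇒ n = 2(δ/d)² = 2 × (2.681 / 0.19)² = 398.30.
Rounding up, n = 399 per group.

n = 399 per group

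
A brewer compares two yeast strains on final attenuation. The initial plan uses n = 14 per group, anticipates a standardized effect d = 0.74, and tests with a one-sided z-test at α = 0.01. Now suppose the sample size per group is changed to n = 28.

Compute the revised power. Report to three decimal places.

Power ≈ 0.671

With n = 28 per group: δ = d·√(n/2) = 0.74 × √(28/2) = 2.7688. Critical value z_{0.01} = 2.326.
Revised power = P(Z > 2.326 − δ) = Φ(0.442) = 0.6709.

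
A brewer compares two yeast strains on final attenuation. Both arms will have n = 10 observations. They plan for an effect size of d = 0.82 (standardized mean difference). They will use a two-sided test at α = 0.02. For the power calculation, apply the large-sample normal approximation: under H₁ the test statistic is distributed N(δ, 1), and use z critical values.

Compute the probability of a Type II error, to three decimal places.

Noncentrality parameter: δ = d·√(n/2) = 0.82 × √(10/2) = 1.8336
Two-sided α = 0.02 → critical value z_{0.01} = 2.326.
Power = Φ(δ − 2.326) + Φ(−δ − 2.326) = Φ(-0.493) + Φ(-4.160) = 0.3111 + 0.0000 = 0.3111.
Type II error: β = 1 − power = 1 − 0.3111 = 0.6889.

β ≈ 0.689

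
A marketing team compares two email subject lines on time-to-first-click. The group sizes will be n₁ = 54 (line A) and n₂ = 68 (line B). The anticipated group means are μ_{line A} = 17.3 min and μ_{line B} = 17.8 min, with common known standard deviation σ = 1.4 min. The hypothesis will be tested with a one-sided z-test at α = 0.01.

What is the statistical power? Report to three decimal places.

Power ≈ 0.357

Standardized effect: d = |μ_{line A} − μ_{line B}| / σ = |17.3 − 17.8| / 1.4 = 0.3571
Noncentrality parameter: δ = d / √(1/n₁ + 1/n₂) = 0.3571 / √(1/54 + 1/68) = 1.9594
One-sided α = 0.01 → critical value z_{0.01} = 2.326.
Power = P(Z > 2.326 − δ) = Φ(-0.367) = 0.3568.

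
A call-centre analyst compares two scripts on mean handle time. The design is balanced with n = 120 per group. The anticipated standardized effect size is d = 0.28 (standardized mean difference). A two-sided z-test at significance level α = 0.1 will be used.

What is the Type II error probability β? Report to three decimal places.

Noncentrality parameter: λ = d·√(n/2) = 0.28 × √(120/2) = 2.1689
Critical value for a two-sided test at α = 0.1: z_{α/2} = 1.645.
Power = Φ(λ − 1.645) + Φ(−λ − 1.645) = Φ(0.524) + Φ(-3.814) = 0.6999 + 0.0001 = 0.6999.
Type II error: β = 1 − power = 1 − 0.6999 = 0.3001.

β ≈ 0.300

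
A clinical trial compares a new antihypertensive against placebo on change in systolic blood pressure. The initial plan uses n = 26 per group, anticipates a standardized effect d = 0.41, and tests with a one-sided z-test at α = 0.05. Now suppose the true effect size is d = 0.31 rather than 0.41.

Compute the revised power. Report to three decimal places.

Power ≈ 0.299

With d = 0.31: δ = d·√(n/2) = 0.31 × √(26/2) = 1.1177. Critical value z_{0.05} = 1.645.
Revised power = Φ(δ − 1.645) = Φ(-0.527) = 0.2991.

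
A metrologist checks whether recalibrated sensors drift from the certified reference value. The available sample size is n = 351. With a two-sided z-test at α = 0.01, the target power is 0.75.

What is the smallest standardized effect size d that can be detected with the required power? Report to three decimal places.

d ≈ 0.173

Need Φ(δ − 2.576) = 0.75, so δ = 2.576 + 0.674 = 3.250.
(Lower-tail contribution to power is negligible for δ > 0.)
δ = d·√n ⇒ d = δ/√n = 3.250/√351 = 0.1735.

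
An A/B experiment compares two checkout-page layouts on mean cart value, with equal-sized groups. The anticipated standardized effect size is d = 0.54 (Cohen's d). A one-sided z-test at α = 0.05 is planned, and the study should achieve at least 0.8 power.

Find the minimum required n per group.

Set Φ(δ − 1.645) = 0.8; then δ − 1.645 = Φ⁻¹(0.8) = 0.842, giving δ = 2.486.
δ = d·√(n/2) ⇒ n = 2(δ/d)² = 2 × (2.486 / 0.54)² = 42.40.
Rounding up, n = 43 per group.

n = 43 per group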